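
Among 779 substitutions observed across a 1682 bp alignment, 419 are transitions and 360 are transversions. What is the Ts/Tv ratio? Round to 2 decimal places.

R = 419/360 = 1.163888… ≈ 1.16 (to 2 d.p.).

1.16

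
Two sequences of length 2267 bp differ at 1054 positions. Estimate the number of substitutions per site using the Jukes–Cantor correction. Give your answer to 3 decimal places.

0.726

p = 1054/2267 ≈ 0.464932.
d = −(3/4) ln(1 − 4p/3) = −0.75 ln(1 − 0.619909) = −0.75 ln(0.380091)
  = −0.75 × (-0.967345) = 0.725509 substitutions/site.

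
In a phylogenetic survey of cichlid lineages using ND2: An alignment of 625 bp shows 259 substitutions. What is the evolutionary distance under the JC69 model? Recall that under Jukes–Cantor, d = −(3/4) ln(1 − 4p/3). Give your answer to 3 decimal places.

p = 259/625 = 0.4144.
d = −(3/4) ln(1 − 4p/3) = −0.75 ln(1 − 0.552533) = −0.75 ln(0.447467)
  = −0.75 × (-0.804152) = 0.603114 substitutions/site.

0.603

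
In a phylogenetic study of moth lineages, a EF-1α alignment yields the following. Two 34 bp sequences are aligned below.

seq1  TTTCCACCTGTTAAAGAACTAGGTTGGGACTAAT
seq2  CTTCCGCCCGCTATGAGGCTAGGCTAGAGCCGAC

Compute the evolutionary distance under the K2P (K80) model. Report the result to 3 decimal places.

1.229

Of 34 sites, 15 differences are transitions and 1 are transversions, so P = 15/34 ≈ 0.441176 and Q = 1/34 ≈ 0.029412.
Under the Kimura two-parameter model, d = −½ ln(1 − 2P − Q) − ¼ ln(1 − 2Q).
1 − 2P − Q = 0.088236, giving −½ ln(0.088236) = 1.213870.
1 − 2Q = 0.941176, giving −¼ ln(0.941176) = 0.015156.
d = 1.213870 + 0.015156 = 1.229026.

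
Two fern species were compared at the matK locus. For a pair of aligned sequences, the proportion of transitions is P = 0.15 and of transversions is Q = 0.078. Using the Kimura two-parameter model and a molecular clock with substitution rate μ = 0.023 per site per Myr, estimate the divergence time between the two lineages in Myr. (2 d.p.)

Under the Kimura two-parameter model, d = −½ ln(1 − 2P − Q) − ¼ ln(1 − 2Q).
1 − 2P − Q = 0.622, giving −½ ln(0.622) = 0.237408.
1 − 2Q = 0.844, giving −¼ ln(0.844) = 0.042401.
d = 0.237408 + 0.042401 = 0.279809.
Under a molecular clock d = 2μt, so t = d/(2μ) = 0.279809 / (2 × 0.023) = 6.08 Myr.

6.08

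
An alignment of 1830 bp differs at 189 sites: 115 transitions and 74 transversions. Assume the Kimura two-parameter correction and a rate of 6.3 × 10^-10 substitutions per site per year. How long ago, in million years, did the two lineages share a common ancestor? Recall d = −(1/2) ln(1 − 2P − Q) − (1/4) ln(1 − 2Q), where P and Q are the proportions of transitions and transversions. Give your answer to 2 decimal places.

P = 115/1830 ≈ 0.062842 and Q = 74/1830 ≈ 0.040437.
Under the Kimura two-parameter model, d = −½ ln(1 − 2P − Q) − ¼ ln(1 − 2Q).
1 − 2P − Q = 0.833879, giving −½ ln(0.833879) = 0.090833.
1 − 2Q = 0.919126, giving −¼ ln(0.919126) = 0.021083.
d = 0.090833 + 0.021083 = 0.111916.
Under a molecular clock d = 2μt, so t = d/(2μ) = 0.111916 / (2 × 6.3 × 10^-10) = 88.82 million years.

88.82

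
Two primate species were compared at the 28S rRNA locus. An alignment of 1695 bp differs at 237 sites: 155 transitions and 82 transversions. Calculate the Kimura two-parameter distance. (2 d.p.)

0.16

P = 155/1695 ≈ 0.091445 and Q = 82/1695 ≈ 0.048378.
Under the Kimura two-parameter model, d = −½ ln(1 − 2P − Q) − ¼ ln(1 − 2Q).
1 − 2P − Q = 0.768732, giving −½ ln(0.768732) = 0.131506.
1 − 2Q = 0.903244, giving −¼ ln(0.903244) = 0.025441.
d = 0.131506 + 0.025441 = 0.156947.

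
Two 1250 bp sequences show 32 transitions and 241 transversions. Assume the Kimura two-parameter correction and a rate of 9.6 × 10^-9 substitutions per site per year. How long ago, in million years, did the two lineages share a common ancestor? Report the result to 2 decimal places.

13.63

P = 32/1250 = 0.0256 and Q = 241/1250 = 0.1928.
Under the Kimura two-parameter model, d = −½ ln(1 − 2P − Q) − ¼ ln(1 − 2Q).
1 − 2P − Q = 0.756, giving −½ ln(0.756) = 0.139857.
1 − 2Q = 0.6144, giving −¼ ln(0.6144) = 0.121777.
d = 0.139857 + 0.121777 = 0.261634.
Under a molecular clock d = 2μt, so t = d/(2μ) = 0.261634 / (2 × 9.6 × 10^-9) = 13.63 million years.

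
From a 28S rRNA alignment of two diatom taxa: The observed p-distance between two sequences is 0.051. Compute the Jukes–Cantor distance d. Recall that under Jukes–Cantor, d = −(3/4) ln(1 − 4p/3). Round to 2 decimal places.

d = −(3/4) ln(1 − 4p/3) = −0.75 ln(1 − 0.068) = −0.75 ln(0.932)
  = −0.75 × (-0.070422) = 0.052817 substitutions/site.

0.05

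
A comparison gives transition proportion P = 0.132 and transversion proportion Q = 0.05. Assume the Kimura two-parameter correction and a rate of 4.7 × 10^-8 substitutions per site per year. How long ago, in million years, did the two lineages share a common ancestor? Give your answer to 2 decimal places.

Under the Kimura two-parameter model, d = −½ ln(1 − 2P − Q) − ¼ ln(1 − 2Q).
1 − 2P − Q = 0.686, giving −½ ln(0.686) = 0.188439.
1 − 2Q = 0.9, giving −¼ ln(0.9) = 0.026340.
d = 0.188439 + 0.026340 = 0.214779.
Under a molecular clock d = 2μt, so t = d/(2μ) = 0.214779 / (2 × 4.7 × 10^-8) = 2.28 million years.

2.28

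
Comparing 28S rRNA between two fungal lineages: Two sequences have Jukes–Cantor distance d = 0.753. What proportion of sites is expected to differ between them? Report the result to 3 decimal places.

p = (3/4)(1 − e^(−4d/3)) = 0.75 × (1 − e^(-1.004)) = 0.75 × (1 − 0.366411) = 0.475192.

0.475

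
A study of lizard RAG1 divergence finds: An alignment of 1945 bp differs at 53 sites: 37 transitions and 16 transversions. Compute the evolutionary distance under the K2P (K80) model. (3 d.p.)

0.028

P = 37/1945 ≈ 0.019023 and Q = 16/1945 ≈ 0.008226.
Under the Kimura two-parameter model, d = −½ ln(1 − 2P − Q) − ¼ ln(1 − 2Q).
1 − 2P − Q = 0.953728, giving −½ ln(0.953728) = 0.023688.
1 − 2Q = 0.983548, giving −¼ ln(0.983548) = 0.004147.
d = 0.023688 + 0.004147 = 0.027835.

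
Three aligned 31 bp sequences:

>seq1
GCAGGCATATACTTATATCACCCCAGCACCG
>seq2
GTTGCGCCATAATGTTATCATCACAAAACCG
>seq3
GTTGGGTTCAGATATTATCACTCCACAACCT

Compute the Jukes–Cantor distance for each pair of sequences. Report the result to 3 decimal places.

d(seq1,seq2) = 0.614, d(seq1,seq3) = 0.691, d(seq2,seq3) = 0.544

seq1–seq2: 13/31 sites differ → p ≈ 0.419355, d = −0.75 ln(1 − 0.55914) = 0.614271 ≈ 0.614.
seq1–seq3: 14/31 sites differ → p ≈ 0.451613, d = −0.75 ln(1 − 0.602151) = 0.691262 ≈ 0.691.
seq2–seq3: 12/31 sites differ → p ≈ 0.387097, d = −0.75 ln(1 − 0.516129) = 0.544453 ≈ 0.544.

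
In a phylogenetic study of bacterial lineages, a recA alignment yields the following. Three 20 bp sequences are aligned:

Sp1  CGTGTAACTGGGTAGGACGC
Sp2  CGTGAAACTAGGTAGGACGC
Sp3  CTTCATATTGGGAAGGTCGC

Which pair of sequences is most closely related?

Sp1–Sp2: 2/20 differ, p = 0.100, d = 0.107.
Sp1–Sp3: 7/20 differ, p = 0.350, d = 0.471.
Sp2–Sp3: 7/20 differ, p = 0.350, d = 0.471.
The smallest distance is between Sp1 and Sp2.

Sp1 and Sp2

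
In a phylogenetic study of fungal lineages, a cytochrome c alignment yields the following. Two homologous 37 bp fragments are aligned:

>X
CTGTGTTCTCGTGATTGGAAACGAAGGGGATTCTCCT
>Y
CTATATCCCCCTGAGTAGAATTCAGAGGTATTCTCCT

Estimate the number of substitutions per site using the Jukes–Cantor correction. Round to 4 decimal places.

The sequences differ at 13 of 37 sites, so p = 13/37 ≈ 0.351351.
d = −(3/4) ln(1 − 4p/3) = −0.75 ln(1 − 0.468468) = −0.75 ln(0.531532)
  = −0.75 × (-0.631992) = 0.473994 substitutions/site.

0.4740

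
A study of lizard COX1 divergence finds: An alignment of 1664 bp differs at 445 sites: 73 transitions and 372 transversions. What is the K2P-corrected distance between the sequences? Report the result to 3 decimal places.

P = 73/1664 ≈ 0.04387 and Q = 372/1664 ≈ 0.223558.
Under the Kimura two-parameter model, d = −½ ln(1 − 2P − Q) − ¼ ln(1 − 2Q).
1 − 2P − Q = 0.688702, giving −½ ln(0.688702) = 0.186473.
1 − 2Q = 0.552884, giving −¼ ln(0.552884) = 0.148152.
d = 0.186473 + 0.148152 = 0.334625.

0.335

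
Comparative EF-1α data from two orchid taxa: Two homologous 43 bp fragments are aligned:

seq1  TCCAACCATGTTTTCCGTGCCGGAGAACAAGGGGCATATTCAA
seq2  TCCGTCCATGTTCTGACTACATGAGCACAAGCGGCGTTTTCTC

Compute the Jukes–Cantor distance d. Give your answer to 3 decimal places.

The sequences differ at 15 of 43 sites, so p = 15/43 ≈ 0.348837.
d = −(3/4) ln(1 − 4p/3) = −0.75 ln(1 − 0.465116) = −0.75 ln(0.534884)
  = −0.75 × (-0.625705) = 0.469279 substitutions/site.

0.469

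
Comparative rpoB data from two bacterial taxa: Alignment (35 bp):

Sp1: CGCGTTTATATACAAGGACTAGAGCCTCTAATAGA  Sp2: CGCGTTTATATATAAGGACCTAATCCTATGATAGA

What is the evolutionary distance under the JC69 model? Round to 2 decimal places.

0.23

The sequences differ at 7 of 35 sites (13, 20, 21, 22, 24, 28, 30), so p = 7/35 = 0.2.
d = −(3/4) ln(1 − 4p/3) = −0.75 ln(1 − 0.266667) = −0.75 ln(0.733333)
  = −0.75 × (-0.310155) = 0.232616 substitutions/site.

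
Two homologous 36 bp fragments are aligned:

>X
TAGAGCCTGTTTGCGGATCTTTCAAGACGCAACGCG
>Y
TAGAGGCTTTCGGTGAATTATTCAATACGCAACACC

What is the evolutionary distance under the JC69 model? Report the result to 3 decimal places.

The sequences differ at 11 of 36 sites, so p = 11/36 ≈ 0.305556.
d = −(3/4) ln(1 − 4p/3) = −0.75 ln(1 − 0.407408) = −0.75 ln(0.592592)
  = −0.75 × (-0.523249) = 0.392437 substitutions/site.

0.392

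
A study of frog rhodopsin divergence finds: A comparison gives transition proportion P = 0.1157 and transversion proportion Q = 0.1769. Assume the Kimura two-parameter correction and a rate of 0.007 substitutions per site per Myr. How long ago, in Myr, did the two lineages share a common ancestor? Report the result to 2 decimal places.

26.54

Under the Kimura two-parameter model, d = −½ ln(1 − 2P − Q) − ¼ ln(1 − 2Q).
1 − 2P − Q = 0.5917, giving −½ ln(0.5917) = 0.262378.
1 − 2Q = 0.6462, giving −¼ ln(0.6462) = 0.109162.
d = 0.262378 + 0.109162 = 0.371540.
Under a molecular clock d = 2μt, so t = d/(2μ) = 0.371540 / (2 × 0.007) = 26.54 Myr.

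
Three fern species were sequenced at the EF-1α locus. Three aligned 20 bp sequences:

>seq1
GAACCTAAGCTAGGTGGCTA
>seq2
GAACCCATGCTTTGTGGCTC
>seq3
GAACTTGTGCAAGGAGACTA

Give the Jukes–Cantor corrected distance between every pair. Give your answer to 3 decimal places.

seq1–seq2: 5/20 sites differ → p = 0.25, d = −0.75 ln(1 − 0.333333) = 0.304098 ≈ 0.304.
seq1–seq3: 6/20 sites differ → p = 0.3, d = −0.75 ln(1 − 0.4) = 0.383119 ≈ 0.383.
seq2–seq3: 9/20 sites differ → p = 0.45, d = −0.75 ln(1 − 0.6) = 0.687218 ≈ 0.687.

d(seq1,seq2) = 0.304, d(seq1,seq3) = 0.383, d(seq2,seq3) = 0.687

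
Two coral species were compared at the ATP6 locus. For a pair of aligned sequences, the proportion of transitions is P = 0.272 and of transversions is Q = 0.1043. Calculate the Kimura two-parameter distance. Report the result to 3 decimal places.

Under the Kimura two-parameter model, d = −½ ln(1 − 2P − Q) − ¼ ln(1 − 2Q).
1 − 2P − Q = 0.3517, giving −½ ln(0.3517) = 0.522488.
1 − 2Q = 0.7914, giving −¼ ln(0.7914) = 0.058488.
d = 0.522488 + 0.058488 = 0.580976.

0.581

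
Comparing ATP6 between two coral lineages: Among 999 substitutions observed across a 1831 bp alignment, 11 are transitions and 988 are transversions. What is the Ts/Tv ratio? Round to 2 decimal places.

0.01

R = 11/988 = 0.011133… ≈ 0.01 (to 2 d.p.).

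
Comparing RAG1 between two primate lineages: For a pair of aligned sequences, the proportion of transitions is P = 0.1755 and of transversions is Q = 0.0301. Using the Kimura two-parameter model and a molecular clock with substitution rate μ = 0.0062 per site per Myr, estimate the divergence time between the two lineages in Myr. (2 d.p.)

Under the Kimura two-parameter model, d = −½ ln(1 − 2P − Q) − ¼ ln(1 − 2Q).
1 − 2P − Q = 0.6189, giving −½ ln(0.6189) = 0.239906.
1 − 2Q = 0.9398, giving −¼ ln(0.9398) = 0.015522.
d = 0.239906 + 0.015522 = 0.255428.
Under a molecular clock d = 2μt, so t = d/(2μ) = 0.255428 / (2 × 0.0062) = 20.60 Myr.

20.60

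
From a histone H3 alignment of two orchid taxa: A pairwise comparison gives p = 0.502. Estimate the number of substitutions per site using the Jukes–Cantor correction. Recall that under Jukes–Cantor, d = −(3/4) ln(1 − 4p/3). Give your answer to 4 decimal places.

d = −(3/4) ln(1 − 4p/3) = −0.75 ln(1 − 0.669333) = −0.75 ln(0.330667)
  = −0.75 × (-1.106643) = 0.829982 substitutions/site.

0.8300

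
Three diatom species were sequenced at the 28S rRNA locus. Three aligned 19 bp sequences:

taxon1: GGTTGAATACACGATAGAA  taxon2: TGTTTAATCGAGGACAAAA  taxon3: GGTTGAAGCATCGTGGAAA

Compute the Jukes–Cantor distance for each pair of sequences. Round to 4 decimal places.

d(taxon1,taxon2) = 0.5068, d(taxon1,taxon3) = 0.6181, d(taxon2,taxon3) = 0.7489

taxon1–taxon2: 7/19 sites differ → p ≈ 0.368421, d = −0.75 ln(1 − 0.491228) = 0.506816 ≈ 0.5068.
taxon1–taxon3: 8/19 sites differ → p ≈ 0.421053, d = −0.75 ln(1 − 0.561404) = 0.618132 ≈ 0.6181.
taxon2–taxon3: 9/19 sites differ → p ≈ 0.473684, d = −0.75 ln(1 − 0.631579) = 0.748897 ≈ 0.7489.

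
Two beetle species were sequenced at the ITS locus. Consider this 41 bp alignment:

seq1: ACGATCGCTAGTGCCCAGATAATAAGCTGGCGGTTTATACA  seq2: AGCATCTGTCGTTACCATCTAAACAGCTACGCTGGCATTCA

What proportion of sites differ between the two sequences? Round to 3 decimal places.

0.488

The sequences differ at 20 of 41 positions.
p = 20/41 = 0.487804… ≈ 0.488 (to 3 d.p.).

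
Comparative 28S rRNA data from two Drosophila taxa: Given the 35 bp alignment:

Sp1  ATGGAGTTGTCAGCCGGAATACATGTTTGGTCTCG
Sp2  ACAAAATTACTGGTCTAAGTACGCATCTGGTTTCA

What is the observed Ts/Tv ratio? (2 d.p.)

Transitions are A↔G and C↔T; transversions are all other mismatches.
Transitions: 17. Transversions: 1.
R = 17/1 = 17.00.

17.00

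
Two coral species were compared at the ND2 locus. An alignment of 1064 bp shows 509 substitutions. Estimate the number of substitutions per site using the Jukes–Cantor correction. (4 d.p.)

0.7618

p = 509/1064 ≈ 0.478383.
d = −(3/4) ln(1 − 4p/3) = −0.75 ln(1 − 0.637844) = −0.75 ln(0.362156)
  = −0.75 × (-1.015680) = 0.761760 substitutions/site.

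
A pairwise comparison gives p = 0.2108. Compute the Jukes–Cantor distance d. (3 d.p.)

0.247

d = −(3/4) ln(1 − 4p/3) = −0.75 ln(1 − 0.281067) = −0.75 ln(0.718933)
  = −0.75 × (-0.329987) = 0.247490 substitutions/site.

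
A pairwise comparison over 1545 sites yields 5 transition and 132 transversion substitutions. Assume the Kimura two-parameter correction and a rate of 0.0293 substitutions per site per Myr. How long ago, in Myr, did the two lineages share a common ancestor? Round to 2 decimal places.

1.62

P = 5/1545 ≈ 0.003236 and Q = 132/1545 ≈ 0.085437.
Under the Kimura two-parameter model, d = −½ ln(1 − 2P − Q) − ¼ ln(1 − 2Q).
1 − 2P − Q = 0.908091, giving −½ ln(0.908091) = 0.048205.
1 − 2Q = 0.829126, giving −¼ ln(0.829126) = 0.046846.
d = 0.048205 + 0.046846 = 0.095051.
Under a molecular clock d = 2μt, so t = d/(2μ) = 0.095051 / (2 × 0.0293) = 1.62 Myr.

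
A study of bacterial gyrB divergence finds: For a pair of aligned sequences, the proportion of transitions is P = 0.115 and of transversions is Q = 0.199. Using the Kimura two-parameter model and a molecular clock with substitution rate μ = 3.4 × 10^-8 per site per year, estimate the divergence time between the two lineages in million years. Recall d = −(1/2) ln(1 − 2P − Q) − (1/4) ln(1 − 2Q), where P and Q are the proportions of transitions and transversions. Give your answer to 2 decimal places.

5.99

Under the Kimura two-parameter model, d = −½ ln(1 − 2P − Q) − ¼ ln(1 − 2Q).
1 − 2P − Q = 0.571, giving −½ ln(0.571) = 0.280183.
1 − 2Q = 0.602, giving −¼ ln(0.602) = 0.126874.
d = 0.280183 + 0.126874 = 0.407057.
Under a molecular clock d = 2μt, so t = d/(2μ) = 0.407057 / (2 × 3.4 × 10^-8) = 5.99 million years.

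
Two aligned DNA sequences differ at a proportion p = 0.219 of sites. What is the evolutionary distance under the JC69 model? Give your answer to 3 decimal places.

0.259

d = −(3/4) ln(1 − 4p/3) = −0.75 ln(1 − 0.292) = −0.75 ln(0.708)
  = −0.75 × (-0.345311) = 0.258983 substitutions/site.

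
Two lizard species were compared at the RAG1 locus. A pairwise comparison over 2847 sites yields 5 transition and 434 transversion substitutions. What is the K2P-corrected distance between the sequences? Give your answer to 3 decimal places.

0.176

P = 5/2847 ≈ 0.001756 and Q = 434/2847 ≈ 0.152441.
Under the Kimura two-parameter model, d = −½ ln(1 − 2P − Q) − ¼ ln(1 − 2Q).
1 − 2P − Q = 0.844047, giving −½ ln(0.844047) = 0.084774.
1 − 2Q = 0.695118, giving −¼ ln(0.695118) = 0.090918.
d = 0.084774 + 0.090918 = 0.175692.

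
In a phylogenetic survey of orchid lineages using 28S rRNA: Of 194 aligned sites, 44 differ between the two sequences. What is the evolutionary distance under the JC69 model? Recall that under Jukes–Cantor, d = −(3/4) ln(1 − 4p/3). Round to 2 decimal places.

p = 44/194 ≈ 0.226804.
d = −(3/4) ln(1 − 4p/3) = −0.75 ln(1 − 0.302405) = −0.75 ln(0.697595)
  = −0.75 × (-0.360117) = 0.270088 substitutions/site.

0.27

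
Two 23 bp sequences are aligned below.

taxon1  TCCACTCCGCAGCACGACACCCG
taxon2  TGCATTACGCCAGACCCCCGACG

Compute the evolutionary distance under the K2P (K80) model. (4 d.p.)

0.7980

Of 23 sites, 2 differences are transitions and 9 are transversions, so P = 2/23 ≈ 0.086957 and Q = 9/23 ≈ 0.391304.
Under the Kimura two-parameter model, d = −½ ln(1 − 2P − Q) − ¼ ln(1 − 2Q).
1 − 2P − Q = 0.434782, giving −½ ln(0.434782) = 0.416455.
1 − 2Q = 0.217392, giving −¼ ln(0.217392) = 0.381513.
d = 0.416455 + 0.381513 = 0.797968.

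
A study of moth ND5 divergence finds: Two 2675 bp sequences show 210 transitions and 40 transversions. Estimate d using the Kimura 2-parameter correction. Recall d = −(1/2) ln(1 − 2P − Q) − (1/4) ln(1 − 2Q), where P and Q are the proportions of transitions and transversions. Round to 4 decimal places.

P = 210/2675 ≈ 0.078505 and Q = 40/2675 ≈ 0.014953.
Under the Kimura two-parameter model, d = −½ ln(1 − 2P − Q) − ¼ ln(1 − 2Q).
1 − 2P − Q = 0.828037, giving −½ ln(0.828037) = 0.094349.
1 − 2Q = 0.970094, giving −¼ ln(0.970094) = 0.007591.
d = 0.094349 + 0.007591 = 0.101940.

0.1019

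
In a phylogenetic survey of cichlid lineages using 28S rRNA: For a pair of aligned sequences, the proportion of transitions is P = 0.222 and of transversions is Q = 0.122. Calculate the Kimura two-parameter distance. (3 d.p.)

0.487

Under the Kimura two-parameter model, d = −½ ln(1 − 2P − Q) − ¼ ln(1 − 2Q).
1 − 2P − Q = 0.434, giving −½ ln(0.434) = 0.417355.
1 − 2Q = 0.756, giving −¼ ln(0.756) = 0.069928.
d = 0.417355 + 0.069928 = 0.487283.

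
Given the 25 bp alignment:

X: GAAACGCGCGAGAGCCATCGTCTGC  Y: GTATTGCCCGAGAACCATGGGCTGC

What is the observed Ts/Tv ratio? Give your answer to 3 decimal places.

0.400

Transitions are A↔G and C↔T; transversions are all other mismatches.
Transitions: 2. Transversions: 5.
R = 2/5 = 0.400.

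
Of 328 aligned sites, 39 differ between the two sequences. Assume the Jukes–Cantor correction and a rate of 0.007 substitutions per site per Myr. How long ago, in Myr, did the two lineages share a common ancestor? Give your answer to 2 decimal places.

9.25

p = 39/328 ≈ 0.118902.
d = −(3/4) ln(1 − 4p/3) = −0.75 ln(1 − 0.158536) = −0.75 ln(0.841464)
  = −0.75 × (-0.172612) = 0.129459 substitutions/site.
Under a molecular clock d = 2μt, so t = d/(2μ) = 0.129459 / (2 × 0.007) = 9.25 Myr.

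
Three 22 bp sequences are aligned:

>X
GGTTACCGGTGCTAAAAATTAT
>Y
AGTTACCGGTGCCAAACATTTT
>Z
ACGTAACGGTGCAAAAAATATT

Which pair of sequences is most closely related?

X–Y: 4/22 differ, p = 0.182, d = 0.208.
X–Z: 7/22 differ, p = 0.318, d = 0.414.
Y–Z: 6/22 differ, p = 0.273, d = 0.339.
The smallest distance is between X and Y.

X and Y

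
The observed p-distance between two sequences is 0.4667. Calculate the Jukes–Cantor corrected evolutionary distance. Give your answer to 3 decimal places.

0.730

d = −(3/4) ln(1 − 4p/3) = −0.75 ln(1 − 0.622267) = −0.75 ln(0.377733)
  = −0.75 × (-0.973568) = 0.730176 substitutions/site.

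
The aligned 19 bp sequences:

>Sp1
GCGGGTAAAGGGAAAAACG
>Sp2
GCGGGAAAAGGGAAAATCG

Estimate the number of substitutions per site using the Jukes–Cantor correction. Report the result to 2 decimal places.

0.11

The sequences differ at 2 of 19 sites (6, 17), so p = 2/19 ≈ 0.105263.
d = −(3/4) ln(1 − 4p/3) = −0.75 ln(1 − 0.140351) = −0.75 ln(0.859649)
  = −0.75 × (-0.151231) = 0.113423 substitutions/site.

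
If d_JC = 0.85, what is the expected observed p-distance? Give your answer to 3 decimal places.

0.509

p = (3/4)(1 − e^(−4d/3)) = 0.75 × (1 − e^(-1.133333)) = 0.75 × (1 − 0.321958) = 0.508532.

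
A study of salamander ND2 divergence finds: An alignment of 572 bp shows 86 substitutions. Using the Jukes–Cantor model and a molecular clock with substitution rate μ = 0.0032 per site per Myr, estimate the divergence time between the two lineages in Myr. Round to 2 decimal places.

26.22

p = 86/572 ≈ 0.15035.
d = −(3/4) ln(1 − 4p/3) = −0.75 ln(1 − 0.200467) = −0.75 ln(0.799533)
  = −0.75 × (-0.223727) = 0.167795 substitutions/site.
Under a molecular clock d = 2μt, so t = d/(2μ) = 0.167795 / (2 × 0.0032) = 26.22 Myr.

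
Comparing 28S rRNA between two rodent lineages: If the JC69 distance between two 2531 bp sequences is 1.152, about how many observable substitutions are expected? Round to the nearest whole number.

Invert JC69: p = (3/4)(1 − e^(−4d/3)) = 0.75 × (1 − e^(-1.536)) = 0.75 × (1 − 0.215240) = 0.588570.
Expected differing sites = pL ≈ 0.588570 × 2531 = 1489.67067 ≈ 1490.

1490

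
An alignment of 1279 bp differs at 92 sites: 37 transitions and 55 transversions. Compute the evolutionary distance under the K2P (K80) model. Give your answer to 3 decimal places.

P = 37/1279 ≈ 0.028929 and Q = 55/1279 ≈ 0.043002.
Under the Kimura two-parameter model, d = −½ ln(1 − 2P − Q) − ¼ ln(1 − 2Q).
1 − 2P − Q = 0.89914, giving −½ ln(0.89914) = 0.053158.
1 − 2Q = 0.913996, giving −¼ ln(0.913996) = 0.022482.
d = 0.053158 + 0.022482 = 0.075640.

0.076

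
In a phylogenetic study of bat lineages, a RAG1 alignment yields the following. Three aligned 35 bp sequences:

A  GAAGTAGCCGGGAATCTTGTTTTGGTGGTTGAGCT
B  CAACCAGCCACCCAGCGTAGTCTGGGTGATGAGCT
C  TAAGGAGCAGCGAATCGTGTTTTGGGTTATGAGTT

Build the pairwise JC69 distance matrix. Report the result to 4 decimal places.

d(A,B) = 0.6355, d(A,C) = 0.3597, d(B,C) = 0.5128

A–B: 15/35 sites differ → p ≈ 0.428571, d = −0.75 ln(1 − 0.571428) = 0.635472 ≈ 0.6355.
A–C: 10/35 sites differ → p ≈ 0.285714, d = −0.75 ln(1 − 0.380952) = 0.359679 ≈ 0.3597.
B–C: 13/35 sites differ → p ≈ 0.371429, d = −0.75 ln(1 − 0.495239) = 0.512753 ≈ 0.5128.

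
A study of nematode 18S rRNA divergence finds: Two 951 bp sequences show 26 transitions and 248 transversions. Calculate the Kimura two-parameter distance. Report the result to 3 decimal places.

0.374

P = 26/951 ≈ 0.02734 and Q = 248/951 ≈ 0.260778.
Under the Kimura two-parameter model, d = −½ ln(1 − 2P − Q) − ¼ ln(1 − 2Q).
1 − 2P − Q = 0.684542, giving −½ ln(0.684542) = 0.189503.
1 − 2Q = 0.478444, giving −¼ ln(0.478444) = 0.184304.
d = 0.189503 + 0.184304 = 0.373807.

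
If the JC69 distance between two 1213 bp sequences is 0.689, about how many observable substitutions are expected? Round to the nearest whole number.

547

Invert JC69: p = (3/4)(1 − e^(−4d/3)) = 0.75 × (1 − e^(-0.918667)) = 0.75 × (1 − 0.399051) = 0.450712.
Expected differing sites = pL ≈ 0.450712 × 1213 = 546.713656 ≈ 547.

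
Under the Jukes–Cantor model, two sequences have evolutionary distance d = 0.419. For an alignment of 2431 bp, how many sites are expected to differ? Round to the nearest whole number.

Invert JC69: p = (3/4)(1 − e^(−4d/3)) = 0.75 × (1 − e^(-0.558667)) = 0.75 × (1 − 0.571971) = 0.321022.
Expected differing sites = pL ≈ 0.321022 × 2431 = 780.404482 ≈ 780.

780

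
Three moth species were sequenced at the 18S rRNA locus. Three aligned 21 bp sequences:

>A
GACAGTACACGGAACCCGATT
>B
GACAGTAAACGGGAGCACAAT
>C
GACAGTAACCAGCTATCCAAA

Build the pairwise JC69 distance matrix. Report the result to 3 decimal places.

A–B: 6/21 sites differ → p ≈ 0.285714, d = −0.75 ln(1 − 0.380952) = 0.359679 ≈ 0.360.
A–C: 10/21 sites differ → p ≈ 0.47619, d = −0.75 ln(1 − 0.63492) = 0.755729 ≈ 0.756.
B–C: 8/21 sites differ → p ≈ 0.380952, d = −0.75 ln(1 − 0.507936) = 0.531860 ≈ 0.532.

d(A,B) = 0.360, d(A,C) = 0.756, d(B,C) = 0.532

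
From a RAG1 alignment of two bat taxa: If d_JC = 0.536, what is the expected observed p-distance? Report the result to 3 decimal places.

p = (3/4)(1 − e^(−4d/3)) = 0.75 × (1 − e^(-0.714667)) = 0.75 × (1 − 0.489355) = 0.382984.

0.383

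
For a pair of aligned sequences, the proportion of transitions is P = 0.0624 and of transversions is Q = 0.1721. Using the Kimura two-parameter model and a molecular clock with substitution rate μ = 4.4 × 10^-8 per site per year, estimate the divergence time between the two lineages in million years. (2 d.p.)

Under the Kimura two-parameter model, d = −½ ln(1 − 2P − Q) − ¼ ln(1 − 2Q).
1 − 2P − Q = 0.7031, giving −½ ln(0.7031) = 0.176128.
1 − 2Q = 0.6558, giving −¼ ln(0.6558) = 0.105475.
d = 0.176128 + 0.105475 = 0.281603.
Under a molecular clock d = 2μt, so t = d/(2μ) = 0.281603 / (2 × 4.4 × 10^-8) = 3.20 million years.

3.20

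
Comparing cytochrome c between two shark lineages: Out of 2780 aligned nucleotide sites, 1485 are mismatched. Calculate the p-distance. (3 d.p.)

0.534

p = 1485/2780 = 0.534172… ≈ 0.534 (to 3 d.p.).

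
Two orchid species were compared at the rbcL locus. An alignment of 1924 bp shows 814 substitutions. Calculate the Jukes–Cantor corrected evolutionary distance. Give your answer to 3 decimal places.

p = 814/1924 ≈ 0.423077.
d = −(3/4) ln(1 − 4p/3) = −0.75 ln(1 − 0.564103) = −0.75 ln(0.435897)
  = −0.75 × (-0.830349) = 0.622762 substitutions/site.

0.623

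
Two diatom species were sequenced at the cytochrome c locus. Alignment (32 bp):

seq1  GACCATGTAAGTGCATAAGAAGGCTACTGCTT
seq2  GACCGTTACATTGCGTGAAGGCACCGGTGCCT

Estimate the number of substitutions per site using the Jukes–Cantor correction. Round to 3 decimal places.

The sequences differ at 16 of 32 sites, so p = 16/32 = 0.5.
d = −(3/4) ln(1 − 4p/3) = −0.75 ln(1 − 0.666667) = −0.75 ln(0.333333)
  = −0.75 × (-1.098613) = 0.823960 substitutions/site.

0.824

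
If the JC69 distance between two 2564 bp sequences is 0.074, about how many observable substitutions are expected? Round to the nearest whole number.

Invert JC69: p = (3/4)(1 − e^(−4d/3)) = 0.75 × (1 − e^(-0.098667)) = 0.75 × (1 − 0.906044) = 0.070467.
Expected differing sites = pL ≈ 0.070467 × 2564 = 180.677388 ≈ 181.

181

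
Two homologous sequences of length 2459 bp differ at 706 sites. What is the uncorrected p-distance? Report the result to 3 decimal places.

p = 706/2459 = 0.287108… ≈ 0.287 (to 3 d.p.).

0.287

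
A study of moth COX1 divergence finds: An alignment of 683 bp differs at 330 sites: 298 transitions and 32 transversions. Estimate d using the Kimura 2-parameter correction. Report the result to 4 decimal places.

P = 298/683 ≈ 0.43631 and Q = 32/683 ≈ 0.046852.
Under the Kimura two-parameter model, d = −½ ln(1 − 2P − Q) − ¼ ln(1 − 2Q).
1 − 2P − Q = 0.080528, giving −½ ln(0.080528) = 1.259575.
1 − 2Q = 0.906296, giving −¼ ln(0.906296) = 0.024597.
d = 1.259575 + 0.024597 = 1.284172.

1.2842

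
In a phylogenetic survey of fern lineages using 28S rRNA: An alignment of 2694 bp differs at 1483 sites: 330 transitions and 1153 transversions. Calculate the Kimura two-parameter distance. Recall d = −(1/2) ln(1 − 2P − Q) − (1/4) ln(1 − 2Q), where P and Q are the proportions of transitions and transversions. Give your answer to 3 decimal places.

1.043

P = 330/2694 ≈ 0.122494 and Q = 1153/2694 ≈ 0.427988.
Under the Kimura two-parameter model, d = −½ ln(1 − 2P − Q) − ¼ ln(1 − 2Q).
1 − 2P − Q = 0.327024, giving −½ ln(0.327024) = 0.558861.
1 − 2Q = 0.144024, giving −¼ ln(0.144024) = 0.484444.
d = 0.558861 + 0.484444 = 1.043305.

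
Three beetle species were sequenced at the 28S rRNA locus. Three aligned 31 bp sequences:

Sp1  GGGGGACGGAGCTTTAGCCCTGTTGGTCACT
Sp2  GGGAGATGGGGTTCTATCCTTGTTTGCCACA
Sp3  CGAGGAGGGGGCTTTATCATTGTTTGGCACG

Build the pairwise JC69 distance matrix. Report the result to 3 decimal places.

Sp1–Sp2: 10/31 sites differ → p ≈ 0.322581, d = −0.75 ln(1 − 0.430108) = 0.421731 ≈ 0.422.
Sp1–Sp3: 10/31 sites differ → p ≈ 0.322581, d = −0.75 ln(1 − 0.430108) = 0.421731 ≈ 0.422.
Sp2–Sp3: 9/31 sites differ → p ≈ 0.290323, d = −0.75 ln(1 − 0.387097) = 0.367161 ≈ 0.367.

d(Sp1,Sp2) = 0.422, d(Sp1,Sp3) = 0.422, d(Sp2,Sp3) = 0.367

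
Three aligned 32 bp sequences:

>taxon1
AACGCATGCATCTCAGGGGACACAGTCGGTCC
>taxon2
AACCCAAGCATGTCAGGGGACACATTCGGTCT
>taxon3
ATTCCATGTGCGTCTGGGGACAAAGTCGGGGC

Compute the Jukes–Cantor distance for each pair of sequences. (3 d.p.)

d(taxon1,taxon2) = 0.175, d(taxon1,taxon3) = 0.460, d(taxon2,taxon3) = 0.520

taxon1–taxon2: 5/32 sites differ → p = 0.15625, d = −0.75 ln(1 − 0.208333) = 0.175211 ≈ 0.175.
taxon1–taxon3: 11/32 sites differ → p = 0.34375, d = −0.75 ln(1 − 0.458333) = 0.459828 ≈ 0.460.
taxon2–taxon3: 12/32 sites differ → p = 0.375, d = −0.75 ln(1 − 0.5) = 0.519860 ≈ 0.520.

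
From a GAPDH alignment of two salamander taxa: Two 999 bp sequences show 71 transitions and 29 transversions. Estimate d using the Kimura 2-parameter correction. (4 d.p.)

P = 71/999 ≈ 0.071071 and Q = 29/999 ≈ 0.029029.
Under the Kimura two-parameter model, d = −½ ln(1 − 2P − Q) − ¼ ln(1 − 2Q).
1 − 2P − Q = 0.828829, giving −½ ln(0.828829) = 0.093871.
1 − 2Q = 0.941942, giving −¼ ln(0.941942) = 0.014953.
d = 0.093871 + 0.014953 = 0.108824.

0.1088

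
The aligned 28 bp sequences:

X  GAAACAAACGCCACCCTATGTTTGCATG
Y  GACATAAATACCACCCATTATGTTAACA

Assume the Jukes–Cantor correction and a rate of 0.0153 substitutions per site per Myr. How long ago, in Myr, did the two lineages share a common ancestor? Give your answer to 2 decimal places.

The sequences differ at 12 of 28 sites, so p = 12/28 ≈ 0.428571.
d = −(3/4) ln(1 − 4p/3) = −0.75 ln(1 − 0.571428) = −0.75 ln(0.428572)
  = −0.75 × (-0.847297) = 0.635473 substitutions/site.
Under a molecular clock d = 2μt, so t = d/(2μ) = 0.635473 / (2 × 0.0153) = 20.77 Myr.

20.77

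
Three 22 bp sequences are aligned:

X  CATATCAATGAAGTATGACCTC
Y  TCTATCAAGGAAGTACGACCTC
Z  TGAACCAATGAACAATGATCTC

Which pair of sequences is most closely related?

X and Y

X–Y: 4/22 differ, p = 0.182, d = 0.208.
X–Z: 7/22 differ, p = 0.318, d = 0.414.
Y–Z: 8/22 differ, p = 0.364, d = 0.497.
The smallest distance is between X and Y.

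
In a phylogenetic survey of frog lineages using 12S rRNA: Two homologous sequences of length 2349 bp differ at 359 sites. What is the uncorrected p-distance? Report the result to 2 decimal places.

p = 359/2349 = 0.152830… ≈ 0.15 (to 2 d.p.).

0.15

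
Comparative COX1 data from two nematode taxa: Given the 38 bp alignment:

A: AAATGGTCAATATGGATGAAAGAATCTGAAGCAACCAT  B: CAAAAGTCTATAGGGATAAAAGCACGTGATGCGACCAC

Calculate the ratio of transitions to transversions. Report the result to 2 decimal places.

Transitions are A↔G and C↔T; transversions are all other mismatches.
Transitions: 5. Transversions: 7.
R = 5/7 = 0.714285… ≈ 0.71 (to 2 d.p.).

0.71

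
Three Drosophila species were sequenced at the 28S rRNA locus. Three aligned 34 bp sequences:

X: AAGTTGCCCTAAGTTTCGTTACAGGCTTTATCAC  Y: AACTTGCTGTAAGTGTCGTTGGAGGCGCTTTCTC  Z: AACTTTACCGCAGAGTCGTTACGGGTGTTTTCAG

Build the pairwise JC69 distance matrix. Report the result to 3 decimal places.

d(X,Y) = 0.373, d(X,Z) = 0.477, d(Y,Z) = 0.597

X–Y: 10/34 sites differ → p ≈ 0.294118, d = −0.75 ln(1 − 0.392157) = 0.373379 ≈ 0.373.
X–Z: 12/34 sites differ → p ≈ 0.352941, d = −0.75 ln(1 − 0.470588) = 0.476991 ≈ 0.477.
Y–Z: 14/34 sites differ → p ≈ 0.411765, d = −0.75 ln(1 − 0.54902) = 0.597249 ≈ 0.597.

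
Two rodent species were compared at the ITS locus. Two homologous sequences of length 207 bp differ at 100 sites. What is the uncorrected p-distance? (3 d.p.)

0.483

p = 100/207 = 0.483091… ≈ 0.483 (to 3 d.p.).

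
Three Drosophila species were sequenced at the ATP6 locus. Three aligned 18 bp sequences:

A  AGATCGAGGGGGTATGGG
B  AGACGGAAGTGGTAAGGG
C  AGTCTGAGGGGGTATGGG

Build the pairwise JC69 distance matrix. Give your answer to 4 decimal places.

d(A,B) = 0.3470, d(A,C) = 0.1885, d(B,C) = 0.3470

A–B: 5/18 sites differ → p ≈ 0.277778, d = −0.75 ln(1 − 0.370371) = 0.346968 ≈ 0.3470.
A–C: 3/18 sites differ → p ≈ 0.166667, d = −0.75 ln(1 − 0.222223) = 0.188487 ≈ 0.1885.
B–C: 5/18 sites differ → p ≈ 0.277778, d = −0.75 ln(1 − 0.370371) = 0.346968 ≈ 0.3470.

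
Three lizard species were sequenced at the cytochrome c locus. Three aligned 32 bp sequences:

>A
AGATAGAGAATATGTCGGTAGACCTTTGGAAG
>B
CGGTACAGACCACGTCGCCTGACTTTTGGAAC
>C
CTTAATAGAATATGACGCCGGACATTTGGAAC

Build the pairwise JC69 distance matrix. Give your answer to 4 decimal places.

A–B: 11/32 sites differ → p = 0.34375, d = −0.75 ln(1 − 0.458333) = 0.459828 ≈ 0.4598.
A–C: 11/32 sites differ → p = 0.34375, d = −0.75 ln(1 − 0.458333) = 0.459828 ≈ 0.4598.
B–C: 10/32 sites differ → p = 0.3125, d = −0.75 ln(1 − 0.416667) = 0.404248 ≈ 0.4042.

d(A,B) = 0.4598, d(A,C) = 0.4598, d(B,C) = 0.4042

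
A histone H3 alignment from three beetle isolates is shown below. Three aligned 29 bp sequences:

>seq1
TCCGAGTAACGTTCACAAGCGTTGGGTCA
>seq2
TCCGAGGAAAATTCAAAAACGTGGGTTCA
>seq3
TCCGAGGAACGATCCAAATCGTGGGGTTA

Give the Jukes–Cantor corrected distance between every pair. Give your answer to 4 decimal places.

d(seq1,seq2) = 0.2913, d(seq1,seq3) = 0.2913, d(seq2,seq3) = 0.2913

seq1–seq2: 7/29 sites differ → p ≈ 0.241379, d = −0.75 ln(1 − 0.321839) = 0.291278 ≈ 0.2913.
seq1–seq3: 7/29 sites differ → p ≈ 0.241379, d = −0.75 ln(1 − 0.321839) = 0.291278 ≈ 0.2913.
seq2–seq3: 7/29 sites differ → p ≈ 0.241379, d = −0.75 ln(1 − 0.321839) = 0.291278 ≈ 0.2913.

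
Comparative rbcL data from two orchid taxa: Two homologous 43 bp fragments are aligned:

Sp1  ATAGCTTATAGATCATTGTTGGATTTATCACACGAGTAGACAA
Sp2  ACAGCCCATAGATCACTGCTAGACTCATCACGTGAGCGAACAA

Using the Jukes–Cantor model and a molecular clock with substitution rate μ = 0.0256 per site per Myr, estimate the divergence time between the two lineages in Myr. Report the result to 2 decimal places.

The sequences differ at 13 of 43 sites, so p = 13/43 ≈ 0.302326.
d = −(3/4) ln(1 − 4p/3) = −0.75 ln(1 − 0.403101) = −0.75 ln(0.596899)
  = −0.75 × (-0.516007) = 0.387005 substitutions/site.
Under a molecular clock d = 2μt, so t = d/(2μ) = 0.387005 / (2 × 0.0256) = 7.56 Myr.

7.56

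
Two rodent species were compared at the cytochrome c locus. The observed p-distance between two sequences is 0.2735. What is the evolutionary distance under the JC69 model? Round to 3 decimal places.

0.340

d = −(3/4) ln(1 − 4p/3) = −0.75 ln(1 − 0.364667) = −0.75 ln(0.635333)
  = −0.75 × (-0.453606) = 0.340205 substitutions/site.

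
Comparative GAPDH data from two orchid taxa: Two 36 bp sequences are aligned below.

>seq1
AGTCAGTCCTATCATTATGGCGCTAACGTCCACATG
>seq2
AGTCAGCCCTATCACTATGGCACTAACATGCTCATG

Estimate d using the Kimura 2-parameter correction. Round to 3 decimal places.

0.192

Of 36 sites, 4 differences are transitions and 2 are transversions, so P = 4/36 ≈ 0.111111 and Q = 2/36 ≈ 0.055556.
Under the Kimura two-parameter model, d = −½ ln(1 − 2P − Q) − ¼ ln(1 − 2Q).
1 − 2P − Q = 0.722222, giving −½ ln(0.722222) = 0.162711.
1 − 2Q = 0.888888, giving −¼ ln(0.888888) = 0.029446.
d = 0.162711 + 0.029446 = 0.192157.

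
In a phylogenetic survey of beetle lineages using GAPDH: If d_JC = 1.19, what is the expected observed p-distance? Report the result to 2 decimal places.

0.60

p = (3/4)(1 − e^(−4d/3)) = 0.75 × (1 − e^(-1.586667)) = 0.75 × (1 − 0.204606) = 0.596546.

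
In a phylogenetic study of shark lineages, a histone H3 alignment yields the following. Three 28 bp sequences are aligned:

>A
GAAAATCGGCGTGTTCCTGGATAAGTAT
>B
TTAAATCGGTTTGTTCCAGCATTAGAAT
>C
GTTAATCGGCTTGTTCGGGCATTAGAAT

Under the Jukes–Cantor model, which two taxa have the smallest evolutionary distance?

A–B: 8/28 differ, p = 0.286, d = 0.360.
A–C: 8/28 differ, p = 0.286, d = 0.360.
B–C: 5/28 differ, p = 0.179, d = 0.204.
The smallest distance is between B and C.

B and C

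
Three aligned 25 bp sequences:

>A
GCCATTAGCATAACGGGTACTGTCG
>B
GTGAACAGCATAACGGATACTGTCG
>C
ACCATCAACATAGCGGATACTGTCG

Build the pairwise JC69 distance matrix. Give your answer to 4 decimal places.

A–B: 5/25 sites differ → p = 0.2, d = −0.75 ln(1 − 0.266667) = 0.232617 ≈ 0.2326.
A–C: 5/25 sites differ → p = 0.2, d = −0.75 ln(1 − 0.266667) = 0.232617 ≈ 0.2326.
B–C: 6/25 sites differ → p = 0.24, d = −0.75 ln(1 − 0.32) = 0.289247 ≈ 0.2892.

d(A,B) = 0.2326, d(A,C) = 0.2326, d(B,C) = 0.2892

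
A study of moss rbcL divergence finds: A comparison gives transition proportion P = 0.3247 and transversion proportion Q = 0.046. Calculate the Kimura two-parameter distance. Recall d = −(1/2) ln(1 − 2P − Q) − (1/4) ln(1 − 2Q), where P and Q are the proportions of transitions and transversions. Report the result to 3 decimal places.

Under the Kimura two-parameter model, d = −½ ln(1 − 2P − Q) − ¼ ln(1 − 2Q).
1 − 2P − Q = 0.3046, giving −½ ln(0.3046) = 0.594378.
1 − 2Q = 0.908, giving −¼ ln(0.908) = 0.024128.
d = 0.594378 + 0.024128 = 0.618506.

0.619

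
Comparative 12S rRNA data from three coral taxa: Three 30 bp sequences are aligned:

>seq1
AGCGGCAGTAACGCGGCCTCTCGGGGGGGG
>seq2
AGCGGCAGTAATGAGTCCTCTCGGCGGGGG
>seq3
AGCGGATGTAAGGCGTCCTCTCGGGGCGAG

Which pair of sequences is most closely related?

seq1 and seq2

seq1–seq2: 4/30 differ, p = 0.133, d = 0.147.
seq1–seq3: 6/30 differ, p = 0.200, d = 0.233.
seq2–seq3: 7/30 differ, p = 0.233, d = 0.280.
The smallest distance is between seq1 and seq2.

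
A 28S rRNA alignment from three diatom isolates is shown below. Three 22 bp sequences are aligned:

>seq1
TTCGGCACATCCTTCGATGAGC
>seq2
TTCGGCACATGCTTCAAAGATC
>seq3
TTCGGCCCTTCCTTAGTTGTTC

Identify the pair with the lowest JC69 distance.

seq1–seq2: 4/22 differ, p = 0.182, d = 0.208.
seq1–seq3: 6/22 differ, p = 0.273, d = 0.339.
seq2–seq3: 8/22 differ, p = 0.364, d = 0.497.
The smallest distance is between seq1 and seq2.

seq1 and seq2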